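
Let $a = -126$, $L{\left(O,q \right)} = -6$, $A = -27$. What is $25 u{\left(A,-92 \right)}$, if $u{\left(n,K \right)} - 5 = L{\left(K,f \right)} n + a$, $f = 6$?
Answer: $1025$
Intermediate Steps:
$u{\left(n,K \right)} = -121 - 6 n$ ($u{\left(n,K \right)} = 5 - \left(126 + 6 n\right) = -121 - 6 n$)
$25 u{\left(A,-92 \right)} = 25 \left(-121 - -162\right) = 25 \left(-121 + 162\right) = 25 \cdot 41 = 1025$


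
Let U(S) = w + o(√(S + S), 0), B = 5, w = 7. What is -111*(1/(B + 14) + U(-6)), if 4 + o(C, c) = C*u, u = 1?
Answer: -6438/19 - 222*I*√3 ≈ -338.84 - 384.52*I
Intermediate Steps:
o(C, c) = -4 + C (o(C, c) = -4 + C*1 = -4 + C)
U(S) = 3 + √2*√S (U(S) = 7 + (-4 + √(S + S)) = 7 + (-4 + √(2*S)) = 7 + (-4 + √2*√S) = 3 + √2*√S)
-111*(1/(B + 14) + U(-6)) = -111*(1/(5 + 14) + (3 + √2*√(-6))) = -111*(1/19 + (3 + √2*(I*√6))) = -111*(1/19 + (3 + 2*I*√3)) = -111*(58/19 + 2*I*√3) = -6438/19 - 222*I*√3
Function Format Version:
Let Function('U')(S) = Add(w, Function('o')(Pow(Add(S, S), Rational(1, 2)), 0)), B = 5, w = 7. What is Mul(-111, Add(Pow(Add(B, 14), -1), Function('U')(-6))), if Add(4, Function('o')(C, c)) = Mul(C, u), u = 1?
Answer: Add(Rational(-6438, 19), Mul(-222, I, Pow(3, Rational(1, 2)))) ≈ Add(-338.84, Mul(-384.52, I))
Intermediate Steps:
Function('o')(C, c) = Add(-4, C) (Function('o')(C, c) = Add(-4, Mul(C, 1)) = Add(-4, C))
Function('U')(S) = Add(3, Mul(Pow(2, Rational(1, 2)), Pow(S, Rational(1, 2)))) (Function('U')(S) = Add(7, Add(-4, Pow(Add(S, S), Rational(1, 2)))) = Add(7, Add(-4, Pow(Mul(2, S), Rational(1, 2)))) = Add(7, Add(-4, Mul(Pow(2, Rational(1, 2)), Pow(S, Rational(1, 2))))) = Add(3, Mul(Pow(2, Rational(1, 2)), Pow(S, Rational(1, 2)))))
Mul(-111, Add(Pow(Add(B, 14), -1), Function('U')(-6))) = Mul(-111, Add(Pow(Add(5, 14), -1), Add(3, Mul(Pow(2, Rational(1, 2)), Pow(-6, Rational(1, 2)))))) = Mul(-111, Add(Pow(19, -1), Add(3, Mul(Pow(2, Rational(1, 2)), Mul(I, Pow(6, Rational(1, 2))))))) = Mul(-111, Add(Rational(1, 19), Add(3, Mul(2, I, Pow(3, Rational(1, 2)))))) = Mul(-111, Add(Rational(58, 19), Mul(2, I, Pow(3, Rational(1, 2))))) = Add(Rational(-6438, 19), Mul(-222, I, Pow(3, Rational(1, 2))))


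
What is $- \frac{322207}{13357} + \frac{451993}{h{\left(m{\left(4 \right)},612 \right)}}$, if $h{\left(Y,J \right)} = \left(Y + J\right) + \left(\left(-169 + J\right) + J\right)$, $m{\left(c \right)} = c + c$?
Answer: $\frac{5497573776}{22372975} \approx 245.72$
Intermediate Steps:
$m{\left(c \right)} = 2 c$
$h{\left(Y,J \right)} = -169 + Y + 3 J$ ($h{\left(Y,J \right)} = \left(J + Y\right) + \left(-169 + 2 J\right) = -169 + Y + 3 J$)
$- \frac{322207}{13357} + \frac{451993}{h{\left(m{\left(4 \right)},612 \right)}} = - \frac{322207}{13357} + \frac{451993}{-169 + 2 \cdot 4 + 3 \cdot 612} = \left(-322207\right) \frac{1}{13357} + \frac{451993}{-169 + 8 + 1836} = - \frac{322207}{13357} + \frac{451993}{1675} = \frac{5497573776}{22372975}$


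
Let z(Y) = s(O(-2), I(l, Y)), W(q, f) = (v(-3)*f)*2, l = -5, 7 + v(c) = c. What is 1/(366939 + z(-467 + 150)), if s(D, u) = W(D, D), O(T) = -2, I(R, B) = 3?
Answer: 1/366979 ≈ 2.7250e-6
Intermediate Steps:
v(c) = -7 + c
W(q, f) = -20*f (W(q, f) = ((-7 - 3)*f)*2 = -10*f*2 = -20*f)
s(D, u) = -20*D
z(Y) = 40 (z(Y) = -20*(-2) = 40)
1/(366939 + z(-467 + 150)) = 1/(366939 + 40) = 1/366979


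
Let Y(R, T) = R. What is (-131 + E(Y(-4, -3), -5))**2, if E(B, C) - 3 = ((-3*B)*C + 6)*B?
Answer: 7744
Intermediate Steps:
E(B, C) = 3 + B*(6 - 3*B*C) (E(B, C) = 3 + ((-3*B)*C + 6)*B = 3 + (-3*B*C + 6)*B = 3 + (6 - 3*B*C)*B = 3 + B*(6 - 3*B*C))
(-131 + E(Y(-4, -3), -5))**2 = (-131 + (3 + 6*(-4) - 3*(-5)*(-4)**2))**2 = (-131 + (3 - 24 - 3*(-5)*16))**2 = (-131 + (3 - 24 + 240))**2 = (-131 + 219)**2 = 88**2 = 7744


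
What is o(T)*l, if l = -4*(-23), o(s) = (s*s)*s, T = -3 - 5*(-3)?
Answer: 158976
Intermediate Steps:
T = 12 (T = -3 + 15 = 12)
o(s) = s³ (o(s) = s²*s = s³)
l = 92
o(T)*l = 12³*92 = 1728*92 = 158976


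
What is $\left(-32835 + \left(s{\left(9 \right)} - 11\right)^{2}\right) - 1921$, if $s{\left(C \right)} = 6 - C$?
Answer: $-34560$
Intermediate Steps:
$\left(-32835 + \left(s{\left(9 \right)} - 11\right)^{2}\right) - 1921 = \left(-32835 + \left(\left(6 - 9\right) - 11\right)^{2}\right) - 1921 = \left(-32835 + \left(-3 - 11\right)^{2}\right) - 1921 = \left(-32835 + \left(-14\right)^{2}\right) - 1921 = \left(-32835 + 196\right) - 1921 = -32639 - 1921 = -34560$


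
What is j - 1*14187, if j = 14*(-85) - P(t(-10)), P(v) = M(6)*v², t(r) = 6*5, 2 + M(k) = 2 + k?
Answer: -20777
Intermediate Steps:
M(k) = k (M(k) = -2 + (2 + k) = k)
t(r) = 30
P(v) = 6*v²
j = -6590 (j = 14*(-85) - 6*30² = -1190 - 6*900 = -1190 - 1*5400 = -1190 - 5400 = -6590)
j - 1*14187 = -6590 - 1*14187 = -6590 - 14187 = -20777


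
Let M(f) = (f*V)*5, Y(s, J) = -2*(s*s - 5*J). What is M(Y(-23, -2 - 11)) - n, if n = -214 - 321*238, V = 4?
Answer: 52852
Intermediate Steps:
Y(s, J) = -2*s² + 10*J (Y(s, J) = -2*(s² - 5*J) = -2*s² + 10*J)
M(f) = 20*f (M(f) = (f*4)*5 = (4*f)*5 = 20*f)
n = -76612 (n = -214 - 76398 = -76612)
M(Y(-23, -2 - 11)) - n = 20*(-2*(-23)² + 10*(-2 - 11)) - 1*(-76612) = 20*(-2*529 + 10*(-13)) + 76612 = 20*(-1058 - 130) + 76612 = 20*(-1188) + 76612 = -23760 + 76612 = 52852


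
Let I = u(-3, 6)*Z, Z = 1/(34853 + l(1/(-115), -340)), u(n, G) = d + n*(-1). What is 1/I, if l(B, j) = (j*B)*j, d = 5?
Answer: 778499/184 ≈ 4231.0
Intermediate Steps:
l(B, j) = B*j² (l(B, j) = (B*j)*j = B*j²)
u(n, G) = 5 - n (u(n, G) = 5 + n*(-1) = 5 - n)
Z = 23/778499 (Z = 1/(34853 + (-340)²/(-115)) = 1/(34853 - 1/115*115600) = 1/(34853 - 23120/23) = 1/(778499/23) = 23/778499 ≈ 2.9544e-5)
I = 184/778499 (I = (5 - 1*(-3))*(23/778499) = (5 + 3)*(23/778499) = 8*(23/778499) = 184/778499 ≈ 0.00023635)
1/I = 1/(184/778499) = 778499/184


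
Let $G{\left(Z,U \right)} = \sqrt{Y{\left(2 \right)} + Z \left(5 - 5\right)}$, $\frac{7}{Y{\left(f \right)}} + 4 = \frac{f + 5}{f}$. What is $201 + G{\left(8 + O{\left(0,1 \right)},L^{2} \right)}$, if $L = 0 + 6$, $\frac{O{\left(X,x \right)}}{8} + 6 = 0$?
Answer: $201 + i \sqrt{14} \approx 201.0 + 3.7417 i$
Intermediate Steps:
$O{\left(X,x \right)} = -48$ ($O{\left(X,x \right)} = -48 + 8 \cdot 0 = -48 + 0 = -48$)
$Y{\left(f \right)} = \frac{7}{-4 + \frac{5 + f}{f}}$ ($Y{\left(f \right)} = \frac{7}{-4 + \frac{f + 5}{f}} = \frac{7}{-4 + \frac{5 + f}{f}}$)
$L = 6$
$G{\left(Z,U \right)} = i \sqrt{14}$ ($G{\left(Z,U \right)} = \sqrt{\left(-7\right) 2 \frac{1}{-5 + 3 \cdot 2} + Z \left(5 - 5\right)} = \sqrt{\left(-7\right) 2 \frac{1}{-5 + 6} + Z 0} = \sqrt{\left(-7\right) 2 \cdot 1^{-1} + 0} = \sqrt{\left(-7\right) 2 \cdot 1 + 0} = \sqrt{-14 + 0} = \sqrt{-14} = i \sqrt{14}$)
$201 + G{\left(8 + O{\left(0,1 \right)},L^{2} \right)} = 201 + i \sqrt{14}$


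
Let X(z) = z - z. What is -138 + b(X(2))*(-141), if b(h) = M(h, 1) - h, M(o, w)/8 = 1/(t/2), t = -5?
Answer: 1566/5 ≈ 313.20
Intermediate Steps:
M(o, w) = -16/5 (M(o, w) = 8/((-5/2)) = 8/((-5*½)) = 8/(-5/2) = 8*(-⅖) = -16/5)
X(z) = 0
b(h) = -16/5 - h
-138 + b(X(2))*(-141) = -138 + (-16/5 - 1*0)*(-141) = -138 + (-16/5 + 0)*(-141) = -138 - 16/5*(-141) = -138 + 2256/5 = 1566/5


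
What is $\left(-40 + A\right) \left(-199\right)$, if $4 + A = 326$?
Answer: $-56118$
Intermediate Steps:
$A = 322$ ($A = -4 + 326 = 322$)
$\left(-40 + A\right) \left(-199\right) = \left(-40 + 322\right) \left(-199\right) = 282 \left(-199\right) = -56118$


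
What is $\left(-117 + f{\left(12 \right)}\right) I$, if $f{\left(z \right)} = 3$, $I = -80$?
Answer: $9120$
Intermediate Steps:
$\left(-117 + f{\left(12 \right)}\right) I = \left(-117 + 3\right) \left(-80\right) = \left(-114\right) \left(-80\right) = 9120$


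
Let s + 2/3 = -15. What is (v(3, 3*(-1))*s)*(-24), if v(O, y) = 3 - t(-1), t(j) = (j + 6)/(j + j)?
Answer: 2068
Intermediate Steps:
s = -47/3 (s = -⅔ - 15 = -47/3 ≈ -15.667)
t(j) = (6 + j)/(2*j) (t(j) = (6 + j)/((2*j)) = (6 + j)*(1/(2*j)) = (6 + j)/(2*j))
v(O, y) = 11/2 (v(O, y) = 3 - (6 - 1)/(2*(-1)) = 3 - (-1)*5/2 = 3 - 1*(-5/2) = 3 + 5/2 = 11/2)
(v(3, 3*(-1))*s)*(-24) = ((11/2)*(-47/3))*(-24) = -517/6*(-24) = 2068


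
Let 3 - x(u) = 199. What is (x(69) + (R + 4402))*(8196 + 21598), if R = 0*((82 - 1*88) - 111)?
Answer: 125313564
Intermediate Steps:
x(u) = -196 (x(u) = 3 - 1*199 = 3 - 199 = -196)
R = 0 (R = 0*((82 - 88) - 111) = 0*(-6 - 111) = 0*(-117) = 0)
(x(69) + (R + 4402))*(8196 + 21598) = (-196 + (0 + 4402))*(8196 + 21598) = (-196 + 4402)*29794 = 4206*29794 = 125313564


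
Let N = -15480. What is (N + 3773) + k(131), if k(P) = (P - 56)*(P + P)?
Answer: 7943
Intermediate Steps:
k(P) = 2*P*(-56 + P) (k(P) = (-56 + P)*(2*P) = 2*P*(-56 + P))
(N + 3773) + k(131) = (-15480 + 3773) + 2*131*(-56 + 131) = -11707 + 2*131*75 = -11707 + 19650 = 7943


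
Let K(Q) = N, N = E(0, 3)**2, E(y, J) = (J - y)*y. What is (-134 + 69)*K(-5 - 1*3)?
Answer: 0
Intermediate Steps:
E(y, J) = y*(J - y)
N = 0 (N = (0*(3 - 1*0))**2 = (0*(3 + 0))**2 = (0*3)**2 = 0**2 = 0)
K(Q) = 0
(-134 + 69)*K(-5 - 1*3) = (-134 + 69)*0 = -65*0 = 0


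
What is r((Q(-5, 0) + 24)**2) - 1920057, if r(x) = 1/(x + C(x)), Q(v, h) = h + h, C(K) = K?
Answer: -2211905663/1152 ≈ -1.9201e+6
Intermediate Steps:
Q(v, h) = 2*h
r(x) = 1/(2*x) (r(x) = 1/(x + x) = 1/(2*x))
r((Q(-5, 0) + 24)**2) - 1920057 = 1/(2*((2*0 + 24)**2)) - 1920057 = 1/(2*((0 + 24)**2)) - 1920057 = 1/(2*(24**2)) - 1920057 = (1/2)/576 - 1920057 = (1/2)*(1/576) - 1920057 = 1/1152 - 1920057 = -2211905663/1152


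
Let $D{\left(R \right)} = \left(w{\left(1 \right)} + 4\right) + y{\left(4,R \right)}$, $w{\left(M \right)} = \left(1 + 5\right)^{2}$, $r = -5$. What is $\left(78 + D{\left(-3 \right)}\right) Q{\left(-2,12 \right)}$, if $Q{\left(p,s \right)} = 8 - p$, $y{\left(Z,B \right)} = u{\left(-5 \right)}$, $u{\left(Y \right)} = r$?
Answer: $1130$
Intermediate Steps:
$u{\left(Y \right)} = -5$
$y{\left(Z,B \right)} = -5$
$w{\left(M \right)} = 36$ ($w{\left(M \right)} = 6^{2} = 36$)
$D{\left(R \right)} = 35$ ($D{\left(R \right)} = \left(36 + 4\right) - 5 = 40 - 5 = 35$)
$\left(78 + D{\left(-3 \right)}\right) Q{\left(-2,12 \right)} = \left(78 + 35\right) \left(8 - -2\right) = 113 \left(8 + 2\right) = 113 \cdot 10 = 1130$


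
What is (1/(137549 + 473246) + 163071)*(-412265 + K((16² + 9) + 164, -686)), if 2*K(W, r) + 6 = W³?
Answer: 3890942136240480319/610795 ≈ 6.3703e+12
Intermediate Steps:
K(W, r) = -3 + W³/2
(1/(137549 + 473246) + 163071)*(-412265 + K((16² + 9) + 164, -686)) = (1/(137549 + 473246) + 163071)*(-412265 + (-3 + ((16² + 9) + 164)³/2)) = (1/610795 + 163071)*(-412265 + (-3 + ((256 + 9) + 164)³/2)) = (1/610795 + 163071)*(-412265 + (-3 + (265 + 164)³/2)) = 99602951446*(-412265 + (-3 + (½)*429³))/610795 = 99602951446*(-412265 + (-3 + (½)*78953589))/610795 = 99602951446*(-412265 + (-3 + 78953589/2))/610795 = 99602951446*(-412265 + 78953583/2)/610795 = (99602951446/610795)*(78129053/2) = 3890942136240480319/610795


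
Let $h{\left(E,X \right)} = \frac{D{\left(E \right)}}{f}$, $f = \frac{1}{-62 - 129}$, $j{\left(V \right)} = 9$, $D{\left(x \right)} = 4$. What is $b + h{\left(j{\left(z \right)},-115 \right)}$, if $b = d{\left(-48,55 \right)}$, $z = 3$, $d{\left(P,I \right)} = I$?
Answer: $-709$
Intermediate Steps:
$b = 55$
$f = - \frac{1}{191}$ ($f = \frac{1}{-191} = - \frac{1}{191} \approx -0.0052356$)
$h{\left(E,X \right)} = -764$ ($h{\left(E,X \right)} = \frac{4}{- \frac{1}{191}} = 4 \left(-191\right) = -764$)
$b + h{\left(j{\left(z \right)},-115 \right)} = 55 - 764 = -709$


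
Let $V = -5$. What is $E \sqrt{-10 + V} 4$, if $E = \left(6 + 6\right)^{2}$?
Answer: $576 i \sqrt{15} \approx 2230.8 i$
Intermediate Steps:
$E = 144$ ($E = 12^{2} = 144$)
$E \sqrt{-10 + V} 4 = 144 \sqrt{-10 - 5} \cdot 4 = 144 \sqrt{-15} \cdot 4 = 144 i \sqrt{15} \cdot 4 = 576 i \sqrt{15}$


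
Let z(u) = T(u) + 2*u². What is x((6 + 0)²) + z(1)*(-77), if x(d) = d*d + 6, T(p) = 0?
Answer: 1148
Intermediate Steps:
z(u) = 2*u² (z(u) = 0 + 2*u² = 2*u²)
x(d) = 6 + d² (x(d) = d² + 6 = 6 + d²)
x((6 + 0)²) + z(1)*(-77) = (6 + ((6 + 0)²)²) + (2*1²)*(-77) = (6 + (6²)²) + (2*1)*(-77) = (6 + 36²) + 2*(-77) = (6 + 1296) - 154 = 1302 - 154 = 1148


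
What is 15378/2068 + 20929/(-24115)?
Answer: 14889059/2266810 ≈ 6.5683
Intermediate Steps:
15378/2068 + 20929/(-24115) = 15378*(1/2068) + 20929*(-1/24115) = 699/94 - 20929/24115 = 14889059/2266810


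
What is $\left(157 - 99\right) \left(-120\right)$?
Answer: $-6960$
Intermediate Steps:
$\left(157 - 99\right) \left(-120\right) = 58 \left(-120\right) = -6960$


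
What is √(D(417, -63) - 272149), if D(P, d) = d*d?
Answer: 2*I*√67045 ≈ 517.86*I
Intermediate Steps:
D(P, d) = d²
√(D(417, -63) - 272149) = √((-63)² - 272149) = √(3969 - 272149) = √(-268180) = 2*I*√67045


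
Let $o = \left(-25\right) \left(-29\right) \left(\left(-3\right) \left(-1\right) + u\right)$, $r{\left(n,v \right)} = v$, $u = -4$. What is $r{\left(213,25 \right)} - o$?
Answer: $750$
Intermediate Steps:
$o = -725$ ($o = \left(-25\right) \left(-29\right) \left(\left(-3\right) \left(-1\right) - 4\right) = 725 \left(3 - 4\right) = 725 \left(-1\right) = -725$)
$r{\left(213,25 \right)} - o = 25 - -725 = 25 + 725 = 750$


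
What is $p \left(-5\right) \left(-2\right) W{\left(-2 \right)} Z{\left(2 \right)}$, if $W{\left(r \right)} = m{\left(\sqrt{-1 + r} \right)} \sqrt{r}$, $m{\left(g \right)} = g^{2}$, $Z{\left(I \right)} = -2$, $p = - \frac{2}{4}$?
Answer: $- 30 i \sqrt{2} \approx - 42.426 i$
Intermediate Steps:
$p = - \frac{1}{2}$ ($p = \left(-2\right) \frac{1}{4} = - \frac{1}{2} \approx -0.5$)
$W{\left(r \right)} = \sqrt{r} \left(-1 + r\right)$ ($W{\left(r \right)} = \left(\sqrt{-1 + r}\right)^{2} \sqrt{r} = \left(-1 + r\right) \sqrt{r} = \sqrt{r} \left(-1 + r\right)$)
$p \left(-5\right) \left(-2\right) W{\left(-2 \right)} Z{\left(2 \right)} = - \frac{\left(-5\right) \left(-2\right) \sqrt{-2} \left(-1 - 2\right)}{2} \left(-2\right) = - \frac{10 i \sqrt{2} \left(-3\right)}{2} \left(-2\right) = - \frac{10 \left(- 3 i \sqrt{2}\right)}{2} \left(-2\right) = - \frac{\left(-30\right) i \sqrt{2}}{2} \left(-2\right) = 15 i \sqrt{2} \left(-2\right) = - 30 i \sqrt{2}$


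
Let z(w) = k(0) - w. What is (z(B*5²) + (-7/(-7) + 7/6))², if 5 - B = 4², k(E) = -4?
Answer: 2686321/36 ≈ 74620.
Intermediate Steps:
B = -11 (B = 5 - 1*4² = 5 - 1*16 = 5 - 16 = -11)
z(w) = -4 - w
(z(B*5²) + (-7/(-7) + 7/6))² = ((-4 - (-11)*5²) + (-7/(-7) + 7/6))² = ((-4 - (-11)*25) + (-7*(-⅐) + 7*(⅙)))² = ((-4 - 1*(-275)) + (1 + 7/6))² = ((-4 + 275) + 13/6)² = (271 + 13/6)² = (1639/6)² = 2686321/36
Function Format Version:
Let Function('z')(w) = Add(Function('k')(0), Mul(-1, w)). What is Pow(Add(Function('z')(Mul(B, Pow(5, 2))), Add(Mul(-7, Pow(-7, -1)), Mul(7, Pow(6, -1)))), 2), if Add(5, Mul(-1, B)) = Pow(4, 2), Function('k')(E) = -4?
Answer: Rational(2686321, 36) ≈ 74620.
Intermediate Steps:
B = -11 (B = Add(5, Mul(-1, Pow(4, 2))) = Add(5, Mul(-1, 16)) = Add(5, -16) = -11)
Function('z')(w) = Add(-4, Mul(-1, w))
Pow(Add(Function('z')(Mul(B, Pow(5, 2))), Add(Mul(-7, Pow(-7, -1)), Mul(7, Pow(6, -1)))), 2) = Pow(Add(Add(-4, Mul(-1, Mul(-11, Pow(5, 2)))), Add(Mul(-7, Pow(-7, -1)), Mul(7, Pow(6, -1)))), 2) = Pow(Add(Add(-4, Mul(-1, Mul(-11, 25))), Add(Mul(-7, Rational(-1, 7)), Mul(7, Rational(1, 6)))), 2) = Pow(Add(Add(-4, Mul(-1, -275)), Add(1, Rational(7, 6))), 2) = Pow(Add(Add(-4, 275), Rational(13, 6)), 2) = Pow(Add(271, Rational(13, 6)), 2) = Pow(Rational(1639, 6), 2) = Rational(2686321, 36)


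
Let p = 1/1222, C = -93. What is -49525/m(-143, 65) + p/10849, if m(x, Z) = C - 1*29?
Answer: 164144149518/404353079 ≈ 405.94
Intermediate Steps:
p = 1/1222 ≈ 0.00081833
m(x, Z) = -122 (m(x, Z) = -93 - 1*29 = -93 - 29 = -122)
-49525/m(-143, 65) + p/10849 = -49525/(-122) + (1/1222)/10849 = -49525*(-1/122) + (1/1222)*(1/10849) = 49525/122 + 1/13257478 = 164144149518/404353079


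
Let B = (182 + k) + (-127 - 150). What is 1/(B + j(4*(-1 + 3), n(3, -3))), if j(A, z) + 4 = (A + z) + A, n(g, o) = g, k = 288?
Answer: 1/208 ≈ 0.0048077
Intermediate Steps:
j(A, z) = -4 + z + 2*A (j(A, z) = -4 + ((A + z) + A) = -4 + (z + 2*A) = -4 + z + 2*A)
B = 193 (B = (182 + 288) + (-127 - 150) = 470 - 277 = 193)
1/(B + j(4*(-1 + 3), n(3, -3))) = 1/(193 + (-4 + 3 + 2*(4*(-1 + 3)))) = 1/(193 + (-4 + 3 + 2*(4*2))) = 1/(193 + (-4 + 3 + 2*8)) = 1/(193 + (-4 + 3 + 16)) = 1/(193 + 15) = 1/208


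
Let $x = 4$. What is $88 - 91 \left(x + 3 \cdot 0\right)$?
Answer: $-276$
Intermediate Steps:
$88 - 91 \left(x + 3 \cdot 0\right) = 88 - 91 \left(4 + 3 \cdot 0\right) = 88 - 91 \left(4 + 0\right) = 88 - 364 = -276$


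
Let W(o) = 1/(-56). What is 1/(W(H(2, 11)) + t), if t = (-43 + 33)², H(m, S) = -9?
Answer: 56/5599 ≈ 0.010002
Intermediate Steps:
t = 100 (t = (-10)² = 100)
W(o) = -1/56
1/(W(H(2, 11)) + t) = 1/(-1/56 + 100) = 1/(5599/56) = 56/5599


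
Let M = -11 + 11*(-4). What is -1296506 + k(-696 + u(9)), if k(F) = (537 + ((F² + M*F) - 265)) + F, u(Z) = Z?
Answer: -787167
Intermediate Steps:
M = -55 (M = -11 - 44 = -55)
k(F) = 272 + F² - 54*F (k(F) = (537 + ((F² - 55*F) - 265)) + F = (537 + (-265 + F² - 55*F)) + F = (272 + F² - 55*F) + F = 272 + F² - 54*F)
-1296506 + k(-696 + u(9)) = -1296506 + (272 + (-696 + 9)² - 54*(-696 + 9)) = -1296506 + (272 + (-687)² - 54*(-687)) = -1296506 + (272 + 471969 + 37098) = -1296506 + 509339 = -787167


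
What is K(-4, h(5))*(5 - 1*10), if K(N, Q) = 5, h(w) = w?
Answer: -25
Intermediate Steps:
K(-4, h(5))*(5 - 1*10) = 5*(5 - 1*10) = 5*(5 - 10) = 5*(-5) = -25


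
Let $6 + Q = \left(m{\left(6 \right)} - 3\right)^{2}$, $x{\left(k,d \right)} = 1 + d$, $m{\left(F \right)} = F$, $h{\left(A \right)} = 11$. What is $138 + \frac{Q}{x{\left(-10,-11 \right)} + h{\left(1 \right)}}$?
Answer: $141$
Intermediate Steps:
$Q = 3$ ($Q = -6 + \left(6 - 3\right)^{2} = -6 + 3^{2} = -6 + 9 = 3$)
$138 + \frac{Q}{x{\left(-10,-11 \right)} + h{\left(1 \right)}} = 138 + \frac{3}{\left(1 - 11\right) + 11} = 138 + \frac{3}{-10 + 11} = 138 + \frac{3}{1} = 138 + 3 \cdot 1 = 138 + 3 = 141$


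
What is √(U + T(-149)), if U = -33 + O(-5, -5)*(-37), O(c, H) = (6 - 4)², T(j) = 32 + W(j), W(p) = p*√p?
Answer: √(-149 - 149*I*√149) ≈ 28.947 - 31.416*I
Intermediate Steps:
W(p) = p^(3/2)
T(j) = 32 + j^(3/2)
O(c, H) = 4 (O(c, H) = 2² = 4)
U = -181 (U = -33 + 4*(-37) = -33 - 148 = -181)
√(U + T(-149)) = √(-181 + (32 + (-149)^(3/2))) = √(-181 + (32 - 149*I*√149)) = √(-149 - 149*I*√149)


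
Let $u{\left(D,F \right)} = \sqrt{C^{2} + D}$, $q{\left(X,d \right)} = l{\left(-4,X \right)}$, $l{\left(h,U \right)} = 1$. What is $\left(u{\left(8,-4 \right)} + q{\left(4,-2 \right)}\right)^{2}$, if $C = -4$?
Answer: $25 + 4 \sqrt{6} \approx 34.798$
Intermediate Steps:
$q{\left(X,d \right)} = 1$
$u{\left(D,F \right)} = \sqrt{16 + D}$ ($u{\left(D,F \right)} = \sqrt{\left(-4\right)^{2} + D} = \sqrt{16 + D}$)
$\left(u{\left(8,-4 \right)} + q{\left(4,-2 \right)}\right)^{2} = \left(\sqrt{16 + 8} + 1\right)^{2} = \left(\sqrt{24} + 1\right)^{2} = \left(2 \sqrt{6} + 1\right)^{2} = \left(1 + 2 \sqrt{6}\right)^{2}$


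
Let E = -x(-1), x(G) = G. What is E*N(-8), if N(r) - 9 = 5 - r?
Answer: 22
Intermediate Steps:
N(r) = 14 - r (N(r) = 9 + (5 - r) = 14 - r)
E = 1 (E = -1*(-1) = 1)
E*N(-8) = 1*(14 - 1*(-8)) = 1*(14 + 8) = 1*22 = 22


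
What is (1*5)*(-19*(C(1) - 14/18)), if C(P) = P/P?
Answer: -190/9 ≈ -21.111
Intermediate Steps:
C(P) = 1
(1*5)*(-19*(C(1) - 14/18)) = (1*5)*(-19*(1 - 14/18)) = 5*(-19*(1 - 14*1/18)) = 5*(-19*(1 - 7/9)) = 5*(-19*2/9) = 5*(-38/9) = -190/9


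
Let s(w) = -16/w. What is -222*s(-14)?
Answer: -1776/7 ≈ -253.71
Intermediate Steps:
-222*s(-14) = -(-3552)/(-14) = -(-3552)*(-1)/14 = -222*8/7 = -1776/7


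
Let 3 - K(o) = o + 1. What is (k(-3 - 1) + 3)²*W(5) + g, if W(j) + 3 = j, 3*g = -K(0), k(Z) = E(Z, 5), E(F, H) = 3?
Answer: 214/3 ≈ 71.333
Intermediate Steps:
k(Z) = 3
K(o) = 2 - o (K(o) = 3 - (o + 1) = 3 - (1 + o) = 3 + (-1 - o) = 2 - o)
g = -⅔ (g = (-(2 - 1*0))/3 = (-(2 + 0))/3 = (-1*2)/3 = (⅓)*(-2) = -⅔ ≈ -0.66667)
W(j) = -3 + j
(k(-3 - 1) + 3)²*W(5) + g = (3 + 3)²*(-3 + 5) - ⅔ = 6²*2 - ⅔ = 36*2 - ⅔ = 72 - ⅔ = 214/3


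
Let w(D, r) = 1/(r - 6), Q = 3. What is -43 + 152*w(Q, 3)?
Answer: -281/3 ≈ -93.667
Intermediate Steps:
w(D, r) = 1/(-6 + r)
-43 + 152*w(Q, 3) = -43 + 152/(-6 + 3) = -43 + 152/(-3) = -43 + 152*(-1/3) = -43 - 152/3 = -281/3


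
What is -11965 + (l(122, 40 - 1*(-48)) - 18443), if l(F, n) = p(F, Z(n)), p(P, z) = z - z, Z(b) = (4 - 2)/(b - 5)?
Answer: -30408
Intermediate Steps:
Z(b) = 2/(-5 + b)
p(P, z) = 0
l(F, n) = 0
-11965 + (l(122, 40 - 1*(-48)) - 18443) = -11965 + (0 - 18443) = -11965 - 18443 = -30408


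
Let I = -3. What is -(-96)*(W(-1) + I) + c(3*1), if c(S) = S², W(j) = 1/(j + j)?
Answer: -327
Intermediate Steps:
W(j) = 1/(2*j)
-(-96)*(W(-1) + I) + c(3*1) = -(-96)*((½)/(-1) - 3) + (3*1)² = -(-96)*((½)*(-1) - 3) + 3² = -(-96)*(-½ - 3) + 9 = -(-96)*(-7)/2 + 9 = -16*21 + 9 = -336 + 9 = -327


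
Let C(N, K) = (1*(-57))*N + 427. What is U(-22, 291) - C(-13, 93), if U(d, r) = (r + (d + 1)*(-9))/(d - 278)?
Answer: -5848/5 ≈ -1169.6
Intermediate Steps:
U(d, r) = (-9 + r - 9*d)/(-278 + d) (U(d, r) = (r + (1 + d)*(-9))/(-278 + d) = (r + (-9 - 9*d))/(-278 + d) = (-9 + r - 9*d)/(-278 + d))
C(N, K) = 427 - 57*N (C(N, K) = -57*N + 427 = 427 - 57*N)
U(-22, 291) - C(-13, 93) = (-9 + 291 - 9*(-22))/(-278 - 22) - (427 - 57*(-13)) = (-9 + 291 + 198)/(-300) - (427 + 741) = -1/300*480 - 1*1168 = -8/5 - 1168 = -5848/5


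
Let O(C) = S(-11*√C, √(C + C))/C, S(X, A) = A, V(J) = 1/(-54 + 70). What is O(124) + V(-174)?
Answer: 1/16 + √62/62 ≈ 0.18950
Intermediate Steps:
V(J) = 1/16
O(C) = √2/√C (O(C) = √(C + C)/C = √(2*C)/C = (√2*√C)/C = √2/√C)
O(124) + V(-174) = √2/√124 + 1/16 = √2*(√31/62) + 1/16 = √62/62 + 1/16 = 1/16 + √62/62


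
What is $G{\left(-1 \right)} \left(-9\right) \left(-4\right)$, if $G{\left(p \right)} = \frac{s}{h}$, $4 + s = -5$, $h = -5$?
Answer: $\frac{324}{5} \approx 64.8$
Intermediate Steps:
$s = -9$ ($s = -4 - 5 = -9$)
$G{\left(p \right)} = \frac{9}{5}$ ($G{\left(p \right)} = - \frac{9}{-5} = \left(-9\right) \left(- \frac{1}{5}\right) = \frac{9}{5}$)
$G{\left(-1 \right)} \left(-9\right) \left(-4\right) = \frac{9}{5} \left(-9\right) \left(-4\right) = \left(- \frac{81}{5}\right) \left(-4\right) = \frac{324}{5}$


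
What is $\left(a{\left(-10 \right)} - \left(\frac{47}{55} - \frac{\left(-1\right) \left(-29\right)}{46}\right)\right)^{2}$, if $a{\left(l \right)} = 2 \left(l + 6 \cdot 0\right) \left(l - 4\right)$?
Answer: $\frac{501027555889}{6400900} \approx 78275.0$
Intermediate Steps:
$a{\left(l \right)} = 2 l \left(-4 + l\right)$ ($a{\left(l \right)} = 2 \left(l + 0\right) \left(-4 + l\right) = 2 l \left(-4 + l\right)$)
$\left(a{\left(-10 \right)} - \left(\frac{47}{55} - \frac{\left(-1\right) \left(-29\right)}{46}\right)\right)^{2} = \left(2 \left(-10\right) \left(-4 - 10\right) - \left(\frac{47}{55} - \frac{\left(-1\right) \left(-29\right)}{46}\right)\right)^{2} = \left(2 \left(-10\right) \left(-14\right) + \left(29 \cdot \frac{1}{46} - \frac{47}{55}\right)\right)^{2} = \left(280 + \left(\frac{29}{46} - \frac{47}{55}\right)\right)^{2} = \left(280 - \frac{567}{2530}\right)^{2} = \left(\frac{707833}{2530}\right)^{2} = \frac{501027555889}{6400900}$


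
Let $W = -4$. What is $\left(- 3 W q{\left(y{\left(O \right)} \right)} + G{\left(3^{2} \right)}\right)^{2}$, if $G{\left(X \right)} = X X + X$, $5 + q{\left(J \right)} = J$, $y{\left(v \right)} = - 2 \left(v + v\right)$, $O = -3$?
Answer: $30276$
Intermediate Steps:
$y{\left(v \right)} = - 4 v$ ($y{\left(v \right)} = - 2 \cdot 2 v = - 4 v$)
$q{\left(J \right)} = -5 + J$
$G{\left(X \right)} = X + X^{2}$ ($G{\left(X \right)} = X^{2} + X = X + X^{2}$)
$\left(- 3 W q{\left(y{\left(O \right)} \right)} + G{\left(3^{2} \right)}\right)^{2} = \left(\left(-3\right) \left(-4\right) \left(-5 - -12\right) + 3^{2} \left(1 + 3^{2}\right)\right)^{2} = \left(12 \left(-5 + 12\right) + 9 \left(1 + 9\right)\right)^{2} = \left(12 \cdot 7 + 9 \cdot 10\right)^{2} = \left(84 + 90\right)^{2} = 174^{2} = 30276$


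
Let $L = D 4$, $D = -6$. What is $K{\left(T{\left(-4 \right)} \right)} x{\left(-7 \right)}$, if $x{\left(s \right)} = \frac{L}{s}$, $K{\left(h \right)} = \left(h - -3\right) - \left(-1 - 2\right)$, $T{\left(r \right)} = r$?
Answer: $\frac{48}{7} \approx 6.8571$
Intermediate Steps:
$L = -24$ ($L = \left(-6\right) 4 = -24$)
$K{\left(h \right)} = 6 + h$ ($K{\left(h \right)} = \left(h + 3\right) - -3 = \left(3 + h\right) + 3 = 6 + h$)
$x{\left(s \right)} = - \frac{24}{s}$
$K{\left(T{\left(-4 \right)} \right)} x{\left(-7 \right)} = \left(6 - 4\right) \left(- \frac{24}{-7}\right) = 2 \left(\left(-24\right) \left(- \frac{1}{7}\right)\right) = 2 \cdot \frac{24}{7} = \frac{48}{7}$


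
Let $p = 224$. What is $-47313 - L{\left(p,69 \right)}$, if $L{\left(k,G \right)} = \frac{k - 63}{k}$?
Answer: $- \frac{1514039}{32} \approx -47314.0$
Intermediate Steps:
$L{\left(k,G \right)} = \frac{-63 + k}{k}$ ($L{\left(k,G \right)} = \frac{k - 63}{k} = \frac{-63 + k}{k}$)
$-47313 - L{\left(p,69 \right)} = -47313 - \frac{-63 + 224}{224} = -47313 - \frac{1}{224} \cdot 161 = -47313 - \frac{23}{32} = - \frac{1514039}{32}$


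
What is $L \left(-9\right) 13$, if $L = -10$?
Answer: $1170$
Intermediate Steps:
$L \left(-9\right) 13 = \left(-10\right) \left(-9\right) 13 = 90 \cdot 13 = 1170$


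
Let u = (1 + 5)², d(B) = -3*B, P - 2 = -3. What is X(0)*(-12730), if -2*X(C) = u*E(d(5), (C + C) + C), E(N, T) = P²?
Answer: 229140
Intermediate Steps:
P = -1 (P = 2 - 3 = -1)
E(N, T) = 1 (E(N, T) = (-1)² = 1)
u = 36 (u = 6² = 36)
X(C) = -18
X(0)*(-12730) = -18*(-12730) = 229140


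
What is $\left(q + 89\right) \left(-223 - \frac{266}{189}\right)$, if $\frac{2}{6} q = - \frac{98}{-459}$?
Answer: $- \frac{83099185}{4131} \approx -20116.0$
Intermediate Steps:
$q = \frac{98}{153}$ ($q = 3 \left(- \frac{98}{-459}\right) = 3 \left(\left(-98\right) \left(- \frac{1}{459}\right)\right) = 3 \cdot \frac{98}{459} = \frac{98}{153} \approx 0.64052$)
$\left(q + 89\right) \left(-223 - \frac{266}{189}\right) = \left(\frac{98}{153} + 89\right) \left(-223 - \frac{266}{189}\right) = \frac{13715 \left(-223 - \frac{38}{27}\right)}{153} = \frac{13715}{153} \left(- \frac{6059}{27}\right) = - \frac{83099185}{4131}$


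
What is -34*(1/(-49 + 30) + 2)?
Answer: -1258/19 ≈ -66.211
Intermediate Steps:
-34*(1/(-49 + 30) + 2) = -34*(1/(-19) + 2) = -34*(-1/19 + 2) = -34*37/19 = -1258/19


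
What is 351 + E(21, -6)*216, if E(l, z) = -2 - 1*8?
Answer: -1809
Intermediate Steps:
E(l, z) = -10 (E(l, z) = -2 - 8 = -10)
351 + E(21, -6)*216 = 351 - 10*216 = 351 - 2160 = -1809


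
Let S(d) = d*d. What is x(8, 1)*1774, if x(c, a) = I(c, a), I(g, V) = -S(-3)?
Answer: -15966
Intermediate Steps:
S(d) = d**2
I(g, V) = -9 (I(g, V) = -1*(-3)**2 = -1*9 = -9)
x(c, a) = -9
x(8, 1)*1774 = -9*1774 = -15966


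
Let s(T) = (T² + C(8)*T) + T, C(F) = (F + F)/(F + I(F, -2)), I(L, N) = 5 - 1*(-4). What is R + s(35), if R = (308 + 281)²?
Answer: 5919637/17 ≈ 3.4821e+5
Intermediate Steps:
I(L, N) = 9 (I(L, N) = 5 + 4 = 9)
C(F) = 2*F/(9 + F) (C(F) = (F + F)/(F + 9) = (2*F)/(9 + F) = 2*F/(9 + F))
R = 346921 (R = 589² = 346921)
s(T) = T² + 33*T/17 (s(T) = (T² + (2*8/(9 + 8))*T) + T = (T² + (2*8/17)*T) + T = (T² + (2*8*(1/17))*T) + T = (T² + 16*T/17) + T = T² + 33*T/17)
R + s(35) = 346921 + (1/17)*35*(33 + 17*35) = 346921 + (1/17)*35*(33 + 595) = 346921 + (1/17)*35*628 = 346921 + 21980/17 = 5919637/17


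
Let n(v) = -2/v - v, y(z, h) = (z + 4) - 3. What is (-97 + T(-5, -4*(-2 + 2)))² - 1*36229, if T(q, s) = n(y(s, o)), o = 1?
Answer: -26229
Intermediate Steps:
y(z, h) = 1 + z (y(z, h) = (4 + z) - 3 = 1 + z)
n(v) = -v - 2/v
T(q, s) = -1 - s - 2/(1 + s) (T(q, s) = -(1 + s) - 2/(1 + s) = (-1 - s) - 2/(1 + s) = -1 - s - 2/(1 + s))
(-97 + T(-5, -4*(-2 + 2)))² - 1*36229 = (-97 - (2 + (1 - 4*(-2 + 2))²)/(1 - 4*(-2 + 2)))² - 1*36229 = (-97 - (2 + (1 - 4*0)²)/(1 - 4*0))² - 36229 = (-97 - (2 + (1 + 0)²)/(1 + 0))² - 36229 = (-97 - 1*(2 + 1²)/1)² - 36229 = (-97 - 1*1*(2 + 1))² - 36229 = (-97 - 1*1*3)² - 36229 = (-97 - 3)² - 36229 = (-100)² - 36229 = 10000 - 36229 = -26229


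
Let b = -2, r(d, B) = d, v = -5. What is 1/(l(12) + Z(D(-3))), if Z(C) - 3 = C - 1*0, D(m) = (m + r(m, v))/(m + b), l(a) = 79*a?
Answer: 5/4761 ≈ 0.0010502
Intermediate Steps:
D(m) = 2*m/(-2 + m) (D(m) = (m + m)/(m - 2) = (2*m)/(-2 + m) = 2*m/(-2 + m))
Z(C) = 3 + C (Z(C) = 3 + (C - 1*0) = 3 + (C + 0) = 3 + C)
1/(l(12) + Z(D(-3))) = 1/(79*12 + (3 + 2*(-3)/(-2 - 3))) = 1/(948 + (3 + 2*(-3)/(-5))) = 1/(948 + (3 + 2*(-3)*(-⅕))) = 1/(948 + (3 + 6/5)) = 1/(948 + 21/5) = 1/(4761/5) = 5/4761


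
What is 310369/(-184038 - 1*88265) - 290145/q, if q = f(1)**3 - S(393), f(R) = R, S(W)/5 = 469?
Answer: 78279848999/638278232 ≈ 122.64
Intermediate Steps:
S(W) = 2345 (S(W) = 5*469 = 2345)
q = -2344 (q = 1**3 - 1*2345 = 1 - 2345 = -2344)
310369/(-184038 - 1*88265) - 290145/q = 310369/(-184038 - 1*88265) - 290145/(-2344) = 310369/(-184038 - 88265) - 290145*(-1/2344) = 310369/(-272303) + 290145/2344 = 310369*(-1/272303) + 290145/2344 = -310369/272303 + 290145/2344 = 78279848999/638278232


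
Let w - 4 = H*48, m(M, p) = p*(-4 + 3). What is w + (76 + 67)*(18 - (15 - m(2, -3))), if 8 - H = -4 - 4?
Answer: 1630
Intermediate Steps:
m(M, p) = -p (m(M, p) = p*(-1) = -p)
H = 16 (H = 8 - (-4 - 4) = 8 - 1*(-8) = 8 + 8 = 16)
w = 772 (w = 4 + 16*48 = 4 + 768 = 772)
w + (76 + 67)*(18 - (15 - m(2, -3))) = 772 + (76 + 67)*(18 - (15 - (-1)*(-3))) = 772 + 143*(18 - (15 - 1*3)) = 772 + 143*(18 - (15 - 3)) = 772 + 143*(18 - 1*12) = 772 + 143*(18 - 12) = 772 + 143*6 = 772 + 858 = 1630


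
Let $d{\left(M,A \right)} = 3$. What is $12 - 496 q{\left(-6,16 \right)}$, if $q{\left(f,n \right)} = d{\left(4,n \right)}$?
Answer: $-1476$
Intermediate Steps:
$q{\left(f,n \right)} = 3$
$12 - 496 q{\left(-6,16 \right)} = 12 - 1488 = -1476$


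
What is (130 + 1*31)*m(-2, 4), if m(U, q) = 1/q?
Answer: 161/4 ≈ 40.250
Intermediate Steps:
(130 + 1*31)*m(-2, 4) = (130 + 1*31)/4 = (130 + 31)*(¼) = 161*(¼) = 161/4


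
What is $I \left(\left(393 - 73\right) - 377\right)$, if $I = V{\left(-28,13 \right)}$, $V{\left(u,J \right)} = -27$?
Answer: $1539$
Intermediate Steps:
$I = -27$
$I \left(\left(393 - 73\right) - 377\right) = - 27 \left(\left(393 - 73\right) - 377\right) = - 27 \left(320 - 377\right) = \left(-27\right) \left(-57\right) = 1539$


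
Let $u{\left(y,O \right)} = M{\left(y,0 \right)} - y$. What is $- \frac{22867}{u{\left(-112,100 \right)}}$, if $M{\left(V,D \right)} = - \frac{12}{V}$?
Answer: $- \frac{640276}{3139} \approx -203.97$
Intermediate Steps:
$u{\left(y,O \right)} = - y - \frac{12}{y}$ ($u{\left(y,O \right)} = - \frac{12}{y} - y = - y - \frac{12}{y}$)
$- \frac{22867}{u{\left(-112,100 \right)}} = - \frac{22867}{\left(-1\right) \left(-112\right) - \frac{12}{-112}} = - \frac{22867}{112 - - \frac{3}{28}} = - \frac{22867}{112 + \frac{3}{28}} = - \frac{22867}{\frac{3139}{28}} = \left(-22867\right) \frac{28}{3139} = - \frac{640276}{3139}$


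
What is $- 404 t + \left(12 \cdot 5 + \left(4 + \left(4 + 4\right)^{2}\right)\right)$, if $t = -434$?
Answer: $175464$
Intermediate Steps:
$- 404 t + \left(12 \cdot 5 + \left(4 + \left(4 + 4\right)^{2}\right)\right) = \left(-404\right) \left(-434\right) + \left(12 \cdot 5 + \left(4 + \left(4 + 4\right)^{2}\right)\right) = 175336 + \left(60 + \left(4 + 8^{2}\right)\right) = 175336 + \left(60 + \left(4 + 64\right)\right) = 175336 + \left(60 + 68\right) = 175336 + 128 = 175464$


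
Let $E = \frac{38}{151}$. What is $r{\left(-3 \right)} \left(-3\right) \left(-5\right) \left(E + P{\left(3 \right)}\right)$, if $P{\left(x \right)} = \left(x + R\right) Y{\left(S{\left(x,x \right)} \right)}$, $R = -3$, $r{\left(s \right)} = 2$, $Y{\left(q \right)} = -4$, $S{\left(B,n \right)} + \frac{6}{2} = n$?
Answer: $\frac{1140}{151} \approx 7.5497$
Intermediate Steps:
$S{\left(B,n \right)} = -3 + n$
$E = \frac{38}{151}$ ($E = 38 \cdot \frac{1}{151} = \frac{38}{151} \approx 0.25166$)
$P{\left(x \right)} = 12 - 4 x$ ($P{\left(x \right)} = \left(x - 3\right) \left(-4\right) = \left(-3 + x\right) \left(-4\right) = 12 - 4 x$)
$r{\left(-3 \right)} \left(-3\right) \left(-5\right) \left(E + P{\left(3 \right)}\right) = 2 \left(-3\right) \left(-5\right) \left(\frac{38}{151} + \left(12 - 12\right)\right) = \left(-6\right) \left(-5\right) \left(\frac{38}{151} + \left(12 - 12\right)\right) = 30 \left(\frac{38}{151} + 0\right) = 30 \cdot \frac{38}{151} = \frac{1140}{151}$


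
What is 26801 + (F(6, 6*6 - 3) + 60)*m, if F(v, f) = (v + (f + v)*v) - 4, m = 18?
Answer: 32129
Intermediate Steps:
F(v, f) = -4 + v + v*(f + v) (F(v, f) = (v + v*(f + v)) - 4 = -4 + v + v*(f + v))
26801 + (F(6, 6*6 - 3) + 60)*m = 26801 + ((-4 + 6 + 6² + (6*6 - 3)*6) + 60)*18 = 26801 + ((-4 + 6 + 36 + (36 - 3)*6) + 60)*18 = 26801 + ((-4 + 6 + 36 + 33*6) + 60)*18 = 26801 + ((-4 + 6 + 36 + 198) + 60)*18 = 26801 + (236 + 60)*18 = 26801 + 296*18 = 26801 + 5328 = 32129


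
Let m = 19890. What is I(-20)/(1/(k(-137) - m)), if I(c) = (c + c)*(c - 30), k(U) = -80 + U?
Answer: -40214000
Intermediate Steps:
I(c) = 2*c*(-30 + c) (I(c) = (2*c)*(-30 + c) = 2*c*(-30 + c))
I(-20)/(1/(k(-137) - m)) = (2*(-20)*(-30 - 20))/(1/((-80 - 137) - 1*19890)) = (2*(-20)*(-50))/(1/(-217 - 19890)) = 2000/(1/(-20107)) = 2000/(-1/20107) = 2000*(-20107) = -40214000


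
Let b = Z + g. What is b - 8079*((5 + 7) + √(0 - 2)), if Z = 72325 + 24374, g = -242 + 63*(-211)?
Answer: -13784 - 8079*I*√2 ≈ -13784.0 - 11425.0*I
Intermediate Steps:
g = -13535 (g = -242 - 13293 = -13535)
Z = 96699
b = 83164 (b = 96699 - 13535 = 83164)
b - 8079*((5 + 7) + √(0 - 2)) = 83164 - 8079*((5 + 7) + √(0 - 2)) = 83164 - 8079*(12 + √(-2)) = 83164 - 8079*(12 + I*√2) = 83164 + (-96948 - 8079*I*√2) = -13784 - 8079*I*√2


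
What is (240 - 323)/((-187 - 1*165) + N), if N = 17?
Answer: 83/335 ≈ 0.24776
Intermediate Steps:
(240 - 323)/((-187 - 1*165) + N) = (240 - 323)/((-187 - 1*165) + 17) = -83/((-187 - 165) + 17) = -83/(-352 + 17) = -83/(-335) = -83*(-1/335) = 83/335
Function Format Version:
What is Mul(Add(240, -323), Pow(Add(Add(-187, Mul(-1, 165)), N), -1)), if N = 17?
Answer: Rational(83, 335) ≈ 0.24776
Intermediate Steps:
Mul(Add(240, -323), Pow(Add(Add(-187, Mul(-1, 165)), N), -1)) = Mul(Add(240, -323), Pow(Add(Add(-187, Mul(-1, 165)), 17), -1)) = Mul(-83, Pow(Add(Add(-187, -165), 17), -1)) = Mul(-83, Pow(Add(-352, 17), -1)) = Mul(-83, Pow(-335, -1)) = Mul(-83, Rational(-1, 335)) = Rational(83, 335)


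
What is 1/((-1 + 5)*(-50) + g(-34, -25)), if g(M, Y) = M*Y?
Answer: 1/650 ≈ 0.0015385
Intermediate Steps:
1/((-1 + 5)*(-50) + g(-34, -25)) = 1/((-1 + 5)*(-50) - 34*(-25)) = 1/(4*(-50) + 850) = 1/(-200 + 850) = 1/650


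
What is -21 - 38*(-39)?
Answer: 1461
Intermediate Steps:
-21 - 38*(-39) = -21 + 1482 = 1461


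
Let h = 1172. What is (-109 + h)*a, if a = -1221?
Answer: -1297923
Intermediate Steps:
(-109 + h)*a = (-109 + 1172)*(-1221) = 1063*(-1221) = -1297923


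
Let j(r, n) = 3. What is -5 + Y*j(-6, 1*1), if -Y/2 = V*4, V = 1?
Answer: -29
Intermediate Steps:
Y = -8 (Y = -2*4 = -8)
-5 + Y*j(-6, 1*1) = -5 - 8*3 = -5 - 24 = -29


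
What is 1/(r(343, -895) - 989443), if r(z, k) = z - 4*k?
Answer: -1/985520 ≈ -1.0147e-6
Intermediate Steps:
1/(r(343, -895) - 989443) = 1/((343 - 4*(-895)) - 989443) = 1/((343 + 3580) - 989443) = 1/(3923 - 989443) = 1/(-985520) = -1/985520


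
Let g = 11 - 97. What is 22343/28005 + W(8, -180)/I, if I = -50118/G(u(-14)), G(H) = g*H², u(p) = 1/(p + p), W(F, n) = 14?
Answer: 3483913943/4366614280 ≈ 0.79785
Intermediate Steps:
u(p) = 1/(2*p)
g = -86
G(H) = -86*H²
I = 19646256/43 (I = -50118/((-86*((½)/(-14))²)) = -50118/((-86*((½)*(-1/14))²)) = -50118/((-86*(-1/28)²)) = -50118/((-86*1/784)) = -50118/(-43/392) = -50118*(-392/43) = 19646256/43 ≈ 4.5689e+5)
22343/28005 + W(8, -180)/I = 22343/28005 + 14/(19646256/43) = 22343*(1/28005) + 14*(43/19646256) = 22343/28005 + 43/1403304 = 3483913943/4366614280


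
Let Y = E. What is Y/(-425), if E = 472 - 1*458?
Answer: -14/425 ≈ -0.032941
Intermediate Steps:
E = 14 (E = 472 - 458 = 14)
Y = 14
Y/(-425) = 14/(-425) = 14*(-1/425) = -14/425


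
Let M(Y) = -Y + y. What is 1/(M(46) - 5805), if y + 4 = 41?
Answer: -1/5814 ≈ -0.00017200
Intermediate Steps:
y = 37 (y = -4 + 41 = 37)
M(Y) = 37 - Y (M(Y) = -Y + 37 = 37 - Y)
1/(M(46) - 5805) = 1/((37 - 1*46) - 5805) = 1/((37 - 46) - 5805) = 1/(-9 - 5805) = 1/(-5814) = -1/5814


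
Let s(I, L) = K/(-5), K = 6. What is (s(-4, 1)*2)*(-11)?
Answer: 132/5 ≈ 26.400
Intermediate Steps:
s(I, L) = -6/5 (s(I, L) = 6/(-5) = 6*(-⅕) = -6/5)
(s(-4, 1)*2)*(-11) = -6/5*2*(-11) = -12/5*(-11) = 132/5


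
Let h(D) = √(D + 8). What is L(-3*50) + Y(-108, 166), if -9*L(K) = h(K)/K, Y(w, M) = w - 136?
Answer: -244 + I*√142/1350 ≈ -244.0 + 0.0088269*I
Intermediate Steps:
Y(w, M) = -136 + w
h(D) = √(8 + D)
L(K) = -√(8 + K)/(9*K)
L(-3*50) + Y(-108, 166) = -√(8 - 3*50)/(9*((-3*50))) + (-136 - 108) = -⅑*√(8 - 150)/(-150) - 244 = -⅑*(-1/150)*√(-142) - 244 = -⅑*(-1/150)*I*√142 - 244 = I*√142/1350 - 244 = -244 + I*√142/1350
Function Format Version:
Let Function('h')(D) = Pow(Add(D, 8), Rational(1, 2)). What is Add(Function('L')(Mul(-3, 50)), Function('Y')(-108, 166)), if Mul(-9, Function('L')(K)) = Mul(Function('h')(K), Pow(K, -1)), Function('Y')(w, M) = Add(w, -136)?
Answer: Add(-244, Mul(Rational(1, 1350), I, Pow(142, Rational(1, 2)))) ≈ Add(-244.00, Mul(0.0088269, I))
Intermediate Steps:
Function('Y')(w, M) = Add(-136, w)
Function('h')(D) = Pow(Add(8, D), Rational(1, 2))
Function('L')(K) = Mul(Rational(-1, 9), Pow(K, -1), Pow(Add(8, K), Rational(1, 2))) (Function('L')(K) = Mul(Rational(-1, 9), Mul(Pow(Add(8, K), Rational(1, 2)), Pow(K, -1))) = Mul(Rational(-1, 9), Mul(Pow(K, -1), Pow(Add(8, K), Rational(1, 2)))) = Mul(Rational(-1, 9), Pow(K, -1), Pow(Add(8, K), Rational(1, 2))))
Add(Function('L')(Mul(-3, 50)), Function('Y')(-108, 166)) = Add(Mul(Rational(-1, 9), Pow(Mul(-3, 50), -1), Pow(Add(8, Mul(-3, 50)), Rational(1, 2))), Add(-136, -108)) = Add(Mul(Rational(-1, 9), Pow(-150, -1), Pow(Add(8, -150), Rational(1, 2))), -244) = Add(Mul(Rational(-1, 9), Rational(-1, 150), Pow(-142, Rational(1, 2))), -244) = Add(Mul(Rational(-1, 9), Rational(-1, 150), Mul(I, Pow(142, Rational(1, 2)))), -244) = Add(Mul(Rational(1, 1350), I, Pow(142, Rational(1, 2))), -244) = Add(-244, Mul(Rational(1, 1350), I, Pow(142, Rational(1, 2))))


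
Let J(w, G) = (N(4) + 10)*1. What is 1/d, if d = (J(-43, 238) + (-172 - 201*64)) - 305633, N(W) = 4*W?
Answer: -1/318643 ≈ -3.1383e-6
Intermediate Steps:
J(w, G) = 26 (J(w, G) = (4*4 + 10)*1 = (16 + 10)*1 = 26*1 = 26)
d = -318643 (d = (26 + (-172 - 201*64)) - 305633 = (26 + (-172 - 12864)) - 305633 = (26 - 13036) - 305633 = -13010 - 305633 = -318643)
1/d = 1/(-318643) = -1/318643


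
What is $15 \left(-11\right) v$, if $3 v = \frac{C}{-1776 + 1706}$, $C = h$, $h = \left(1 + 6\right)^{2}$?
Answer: $\frac{77}{2} \approx 38.5$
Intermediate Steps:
$h = 49$ ($h = 7^{2} = 49$)
$C = 49$
$v = - \frac{7}{30}$ ($v = \frac{49 \frac{1}{-1776 + 1706}}{3} = \frac{49 \frac{1}{-70}}{3} = \frac{49 \left(- \frac{1}{70}\right)}{3} = \frac{1}{3} \left(- \frac{7}{10}\right) = - \frac{7}{30} \approx -0.23333$)
$15 \left(-11\right) v = 15 \left(-11\right) \left(- \frac{7}{30}\right) = \left(-165\right) \left(- \frac{7}{30}\right) = \frac{77}{2}$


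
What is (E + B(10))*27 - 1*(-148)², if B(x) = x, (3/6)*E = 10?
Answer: -21094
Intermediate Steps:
E = 20 (E = 2*10 = 20)
(E + B(10))*27 - 1*(-148)² = (20 + 10)*27 - 1*(-148)² = 30*27 - 1*21904 = 810 - 21904 = -21094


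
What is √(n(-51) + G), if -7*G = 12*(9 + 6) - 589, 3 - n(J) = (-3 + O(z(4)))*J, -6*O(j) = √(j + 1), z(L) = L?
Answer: √(-17948 - 1666*√5)/14 ≈ 10.516*I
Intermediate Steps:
O(j) = -√(1 + j)/6 (O(j) = -√(j + 1)/6 = -√(1 + j)/6)
n(J) = 3 - J*(-3 - √5/6) (n(J) = 3 - (-3 - √(1 + 4)/6)*J = 3 - (-3 - √5/6)*J = 3 - J*(-3 - √5/6))
G = 409/7 (G = -(12*(9 + 6) - 589)/7 = -(12*15 - 589)/7 = -(180 - 589)/7 = -⅐*(-409) = 409/7 ≈ 58.429)
√(n(-51) + G) = √((3 + 3*(-51) + (⅙)*(-51)*√5) + 409/7) = √((3 - 153 - 17*√5/2) + 409/7) = √((-150 - 17*√5/2) + 409/7) = √(-641/7 - 17*√5/2)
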